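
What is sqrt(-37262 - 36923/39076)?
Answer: I*sqrt(14224512291115)/19538 ≈ 193.04*I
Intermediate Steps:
sqrt(-37262 - 36923/39076) = sqrt(-1456086835/39076) = I*sqrt(14224512291115)/19538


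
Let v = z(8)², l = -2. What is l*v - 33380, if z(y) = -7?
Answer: -33478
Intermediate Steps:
v = 49 (v = (-7)² = 49)
l*v - 33380 = -2*49 - 33380 = -98 - 33380 = -33478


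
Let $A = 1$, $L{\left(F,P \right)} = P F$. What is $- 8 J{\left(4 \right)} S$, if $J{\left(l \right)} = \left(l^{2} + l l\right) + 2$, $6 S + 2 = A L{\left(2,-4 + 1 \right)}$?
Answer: $\frac{1088}{3} \approx 362.67$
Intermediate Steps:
$L{\left(F,P \right)} = F P$
$S = - \frac{4}{3}$ ($S = - \frac{1}{3} + \frac{1 \cdot 2 \left(-4 + 1\right)}{6} = - \frac{1}{3} + \frac{1 \cdot 2 \left(-3\right)}{6} = - \frac{1}{3} + \frac{1 \left(-6\right)}{6} = - \frac{1}{3} + \frac{1}{6} \left(-6\right) = - \frac{1}{3} - 1 = - \frac{4}{3} \approx -1.3333$)
$J{\left(l \right)} = 2 + 2 l^{2}$ ($J{\left(l \right)} = \left(l^{2} + l^{2}\right) + 2 = 2 l^{2} + 2 = 2 + 2 l^{2}$)
$- 8 J{\left(4 \right)} S = - 8 \left(2 + 2 \cdot 4^{2}\right) \left(- \frac{4}{3}\right) = - 8 \left(2 + 2 \cdot 16\right) \left(- \frac{4}{3}\right) = - 8 \left(2 + 32\right) \left(- \frac{4}{3}\right) = \left(-8\right) 34 \left(- \frac{4}{3}\right) = \left(-272\right) \left(- \frac{4}{3}\right) = \frac{1088}{3}$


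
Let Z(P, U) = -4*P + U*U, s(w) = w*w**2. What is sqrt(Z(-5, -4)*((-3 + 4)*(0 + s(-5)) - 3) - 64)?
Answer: 8*I*sqrt(73) ≈ 68.352*I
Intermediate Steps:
s(w) = w**3
Z(P, U) = U**2 - 4*P (Z(P, U) = -4*P + U**2 = U**2 - 4*P)
sqrt(Z(-5, -4)*((-3 + 4)*(0 + s(-5)) - 3) - 64) = sqrt(((-4)**2 - 4*(-5))*((-3 + 4)*(0 + (-5)**3) - 3) - 64) = sqrt((16 + 20)*(1*(0 - 125) - 3) - 64) = sqrt(36*(1*(-125) - 3) - 64) = sqrt(36*(-125 - 3) - 64) = sqrt(36*(-128) - 64) = sqrt(-4608 - 64) = sqrt(-4672) = 8*I*sqrt(73)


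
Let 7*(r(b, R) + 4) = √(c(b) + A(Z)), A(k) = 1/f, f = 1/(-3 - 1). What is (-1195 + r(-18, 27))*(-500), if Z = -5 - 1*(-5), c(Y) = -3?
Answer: 599500 - 500*I*√7/7 ≈ 5.995e+5 - 188.98*I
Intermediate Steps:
Z = 0 (Z = -5 + 5 = 0)
f = -¼ (f = 1/(-4) = -¼ ≈ -0.25000)
A(k) = -4 (A(k) = 1/(-¼) = -4)
r(b, R) = -4 + I*√7/7 (r(b, R) = -4 + √(-3 - 4)/7 = -4 + √(-7)/7 = -4 + (I*√7)/7 = -4 + I*√7/7)
(-1195 + r(-18, 27))*(-500) = (-1195 + (-4 + I*√7/7))*(-500) = (-1199 + I*√7/7)*(-500) = 599500 - 500*I*√7/7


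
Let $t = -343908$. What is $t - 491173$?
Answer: $-835081$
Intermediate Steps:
$t - 491173 = -343908 - 491173 = -835081$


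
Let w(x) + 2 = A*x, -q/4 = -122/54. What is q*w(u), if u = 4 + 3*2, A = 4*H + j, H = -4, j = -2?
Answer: -44408/27 ≈ -1644.7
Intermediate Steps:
A = -18 (A = 4*(-4) - 2 = -16 - 2 = -18)
u = 10 (u = 4 + 6 = 10)
q = 244/27 (q = -(-488)/54 = -4*(-61/27) = 244/27 ≈ 9.0370)
w(x) = -2 - 18*x
q*w(u) = 244*(-2 - 18*10)/27 = 244*(-2 - 180)/27 = (244/27)*(-182) = -44408/27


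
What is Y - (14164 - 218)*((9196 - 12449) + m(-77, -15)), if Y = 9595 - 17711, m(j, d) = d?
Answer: 45567412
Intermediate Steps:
Y = -8116
Y - (14164 - 218)*((9196 - 12449) + m(-77, -15)) = -8116 - (14164 - 218)*((9196 - 12449) - 15) = -8116 - 13946*(-3253 - 15) = -8116 - 13946*(-3268) = -8116 - 1*(-45575528) = -8116 + 45575528 = 45567412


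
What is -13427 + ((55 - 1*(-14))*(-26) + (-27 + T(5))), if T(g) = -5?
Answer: -15253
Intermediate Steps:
-13427 + ((55 - 1*(-14))*(-26) + (-27 + T(5))) = -13427 + ((55 - 1*(-14))*(-26) + (-27 - 5)) = -13427 + ((55 + 14)*(-26) - 32) = -13427 + (69*(-26) - 32) = -13427 + (-1794 - 32) = -13427 - 1826 = -15253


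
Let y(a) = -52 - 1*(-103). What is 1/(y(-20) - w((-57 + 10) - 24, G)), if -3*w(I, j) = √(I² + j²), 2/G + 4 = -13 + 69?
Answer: 310284/12416767 - 78*√3407717/12416767 ≈ 0.013393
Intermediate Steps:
y(a) = 51 (y(a) = -52 + 103 = 51)
G = 1/26 (G = 2/(-4 + (-13 + 69)) = 2/(-4 + 56) = 2/52 = 2*(1/52) = 1/26 ≈ 0.038462)
w(I, j) = -√(I² + j²)/3
1/(y(-20) - w((-57 + 10) - 24, G)) = 1/(51 - (-1)*√(((-57 + 10) - 24)² + (1/26)²)/3) = 1/(51 - (-1)*√((-47 - 24)² + 1/676)/3) = 1/(51 - (-1)*√((-71)² + 1/676)/3) = 1/(51 - (-1)*√(5041 + 1/676)/3) = 1/(51 - (-1)*√(3407717/676)/3) = 1/(51 - (-1)*√3407717/26/3) = 1/(51 - (-1)*√3407717/78) = 1/(51 + √3407717/78)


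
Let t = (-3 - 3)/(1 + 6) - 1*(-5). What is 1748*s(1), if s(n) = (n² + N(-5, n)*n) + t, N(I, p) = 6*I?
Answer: -304152/7 ≈ -43450.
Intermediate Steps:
t = 29/7 (t = -6/7 + 5 = 29/7 ≈ 4.1429)
s(n) = 29/7 + n² - 30*n (s(n) = (n² + (6*(-5))*n) + 29/7 = (n² - 30*n) + 29/7 = 29/7 + n² - 30*n)
1748*s(1) = 1748*(29/7 + 1² - 30*1) = 1748*(29/7 + 1 - 30) = 1748*(-174/7) = -304152/7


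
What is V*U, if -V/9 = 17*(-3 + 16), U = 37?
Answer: -73593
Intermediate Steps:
V = -1989 (V = -153*(-3 + 16) = -153*13 = -9*221 = -1989)
V*U = -1989*37 = -73593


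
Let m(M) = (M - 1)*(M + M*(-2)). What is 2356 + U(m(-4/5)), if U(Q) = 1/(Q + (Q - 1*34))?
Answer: 2172207/922 ≈ 2356.0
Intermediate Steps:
m(M) = -M*(-1 + M) (m(M) = (-1 + M)*(M - 2*M) = (-1 + M)*(-M) = -M*(-1 + M))
U(Q) = 1/(-34 + 2*Q) (U(Q) = 1/(Q + (Q - 34)) = 1/(Q + (-34 + Q)) = 1/(-34 + 2*Q))
2356 + U(m(-4/5)) = 2356 + 1/(2*(-17 + (-4/5)*(1 - (-4)/5))) = 2356 + 1/(2*(-17 + (-4*⅕)*(1 - (-4)/5))) = 2356 + 1/(2*(-17 - 4*(1 - 1*(-⅘))/5)) = 2356 + 1/(2*(-17 - 4*(1 + ⅘)/5)) = 2356 + 1/(2*(-17 - ⅘*9/5)) = 2356 + 1/(2*(-17 - 36/25)) = 2356 + 1/(2*(-461/25)) = 2356 + (½)*(-25/461) = 2356 - 25/922 = 2172207/922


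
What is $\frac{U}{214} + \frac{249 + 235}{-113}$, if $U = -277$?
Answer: $- \frac{134877}{24182} \approx -5.5776$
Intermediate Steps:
$\frac{U}{214} + \frac{249 + 235}{-113} = - \frac{277}{214} + \frac{249 + 235}{-113} = \left(-277\right) \frac{1}{214} + 484 \left(- \frac{1}{113}\right) = - \frac{277}{214} - \frac{484}{113} = - \frac{134877}{24182}$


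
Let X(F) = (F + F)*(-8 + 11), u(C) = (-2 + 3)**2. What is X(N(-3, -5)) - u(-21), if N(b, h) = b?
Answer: -19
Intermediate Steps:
u(C) = 1 (u(C) = 1**2 = 1)
X(F) = 6*F (X(F) = (2*F)*3 = 6*F)
X(N(-3, -5)) - u(-21) = 6*(-3) - 1*1 = -18 - 1 = -19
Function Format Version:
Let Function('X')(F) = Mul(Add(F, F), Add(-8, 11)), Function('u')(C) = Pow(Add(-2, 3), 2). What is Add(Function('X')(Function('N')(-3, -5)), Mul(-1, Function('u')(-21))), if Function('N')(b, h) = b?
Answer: -19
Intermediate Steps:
Function('u')(C) = 1 (Function('u')(C) = Pow(1, 2) = 1)
Function('X')(F) = Mul(6, F) (Function('X')(F) = Mul(Mul(2, F), 3) = Mul(6, F))
Add(Function('X')(Function('N')(-3, -5)), Mul(-1, Function('u')(-21))) = Add(Mul(6, -3), Mul(-1, 1)) = Add(-18, -1) = -19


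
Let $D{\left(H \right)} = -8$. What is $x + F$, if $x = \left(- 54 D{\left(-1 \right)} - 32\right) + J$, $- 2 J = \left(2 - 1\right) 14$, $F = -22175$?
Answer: $-21782$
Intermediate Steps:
$J = -7$ ($J = - \frac{\left(2 - 1\right) 14}{2} = - \frac{1 \cdot 14}{2} = \left(- \frac{1}{2}\right) 14 = -7$)
$x = 393$ ($x = \left(\left(-54\right) \left(-8\right) - 32\right) - 7 = \left(432 - 32\right) - 7 = 400 - 7 = 393$)
$x + F = 393 - 22175 = -21782$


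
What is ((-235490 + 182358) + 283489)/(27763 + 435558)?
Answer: 230357/463321 ≈ 0.49719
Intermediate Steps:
((-235490 + 182358) + 283489)/(27763 + 435558) = (-53132 + 283489)/463321 = 230357*(1/463321) = 230357/463321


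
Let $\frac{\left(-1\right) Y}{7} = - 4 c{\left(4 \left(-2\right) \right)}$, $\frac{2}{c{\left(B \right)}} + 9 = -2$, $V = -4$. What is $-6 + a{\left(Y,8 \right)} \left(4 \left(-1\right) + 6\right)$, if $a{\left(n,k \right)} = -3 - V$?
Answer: $-4$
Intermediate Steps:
$c{\left(B \right)} = - \frac{2}{11}$ ($c{\left(B \right)} = \frac{2}{-9 - 2} = \frac{2}{-11} = 2 \left(- \frac{1}{11}\right) = - \frac{2}{11}$)
$Y = - \frac{56}{11}$ ($Y = - 7 \left(\left(-4\right) \left(- \frac{2}{11}\right)\right) = \left(-7\right) \frac{8}{11} = - \frac{56}{11} \approx -5.0909$)
$a{\left(n,k \right)} = 1$ ($a{\left(n,k \right)} = -3 - -4 = -3 + 4 = 1$)
$-6 + a{\left(Y,8 \right)} \left(4 \left(-1\right) + 6\right) = -6 + 1 \left(4 \left(-1\right) + 6\right) = -6 + 1 \left(-4 + 6\right) = -6 + 1 \cdot 2 = -6 + 2 = -4$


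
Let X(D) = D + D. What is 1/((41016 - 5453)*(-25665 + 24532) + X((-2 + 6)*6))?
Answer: -1/40292831 ≈ -2.4818e-8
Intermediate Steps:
X(D) = 2*D
1/((41016 - 5453)*(-25665 + 24532) + X((-2 + 6)*6)) = 1/((41016 - 5453)*(-25665 + 24532) + 2*((-2 + 6)*6)) = 1/(35563*(-1133) + 2*(4*6)) = 1/(-40292879 + 2*24) = 1/(-40292879 + 48) = 1/(-40292831) = -1/40292831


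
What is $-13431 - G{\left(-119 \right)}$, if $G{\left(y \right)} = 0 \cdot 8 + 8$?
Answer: $-13439$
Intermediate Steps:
$G{\left(y \right)} = 8$ ($G{\left(y \right)} = 0 + 8 = 8$)
$-13431 - G{\left(-119 \right)} = -13431 - 8 = -13439$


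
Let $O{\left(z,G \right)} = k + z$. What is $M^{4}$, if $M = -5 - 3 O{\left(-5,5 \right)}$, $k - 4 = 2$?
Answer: $4096$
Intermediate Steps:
$k = 6$ ($k = 4 + 2 = 6$)
$O{\left(z,G \right)} = 6 + z$
$M = -8$ ($M = -5 - 3 \left(6 - 5\right) = -5 - 3 = -8$)
$M^{4} = \left(-8\right)^{4} = 4096$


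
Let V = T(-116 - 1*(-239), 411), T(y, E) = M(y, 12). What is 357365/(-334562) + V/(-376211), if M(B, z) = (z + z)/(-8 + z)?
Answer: -134446651387/125865904582 ≈ -1.0682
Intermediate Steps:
M(B, z) = 2*z/(-8 + z) (M(B, z) = (2*z)/(-8 + z) = 2*z/(-8 + z))
T(y, E) = 6 (T(y, E) = 2*12/(-8 + 12) = 2*12/4 = 2*12*(1/4) = 6)
V = 6
357365/(-334562) + V/(-376211) = 357365/(-334562) + 6/(-376211) = 357365*(-1/334562) + 6*(-1/376211) = -357365/334562 - 6/376211 = -134446651387/125865904582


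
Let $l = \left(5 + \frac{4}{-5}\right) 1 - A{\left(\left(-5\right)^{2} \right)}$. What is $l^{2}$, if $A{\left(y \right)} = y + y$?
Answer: $\frac{52441}{25} \approx 2097.6$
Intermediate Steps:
$A{\left(y \right)} = 2 y$
$l = - \frac{229}{5}$ ($l = \left(5 + \frac{4}{-5}\right) 1 - 2 \left(-5\right)^{2} = \left(5 + 4 \left(- \frac{1}{5}\right)\right) 1 - 2 \cdot 25 = \left(5 - \frac{4}{5}\right) 1 - 50 = \frac{21}{5} \cdot 1 - 50 = \frac{21}{5} - 50 = - \frac{229}{5} \approx -45.8$)
$l^{2} = \left(- \frac{229}{5}\right)^{2} = \frac{52441}{25}$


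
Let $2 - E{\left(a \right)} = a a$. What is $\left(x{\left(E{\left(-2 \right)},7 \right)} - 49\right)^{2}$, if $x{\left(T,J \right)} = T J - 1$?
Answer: $4096$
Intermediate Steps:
$E{\left(a \right)} = 2 - a^{2}$ ($E{\left(a \right)} = 2 - a a = 2 - a^{2}$)
$x{\left(T,J \right)} = -1 + J T$ ($x{\left(T,J \right)} = J T - 1 = -1 + J T$)
$\left(x{\left(E{\left(-2 \right)},7 \right)} - 49\right)^{2} = \left(\left(-1 + 7 \left(2 - \left(-2\right)^{2}\right)\right) - 49\right)^{2} = \left(\left(-1 + 7 \left(2 - 4\right)\right) - 49\right)^{2} = \left(\left(-1 + 7 \left(-2\right)\right) - 49\right)^{2} = \left(\left(-1 - 14\right) - 49\right)^{2} = \left(-15 - 49\right)^{2} = \left(-64\right)^{2} = 4096$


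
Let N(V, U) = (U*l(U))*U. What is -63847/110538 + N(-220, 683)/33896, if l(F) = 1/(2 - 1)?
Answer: 24700301585/1873398024 ≈ 13.185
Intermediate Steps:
l(F) = 1 (l(F) = 1/1 = 1)
N(V, U) = U**2 (N(V, U) = (U*1)*U = U*U = U**2)
-63847/110538 + N(-220, 683)/33896 = -63847/110538 + 683**2/33896 = -63847*1/110538 + 466489*(1/33896) = -63847/110538 + 466489/33896 = 24700301585/1873398024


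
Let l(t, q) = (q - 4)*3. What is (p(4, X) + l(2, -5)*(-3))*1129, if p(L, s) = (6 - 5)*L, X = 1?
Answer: 95965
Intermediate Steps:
l(t, q) = -12 + 3*q (l(t, q) = (-4 + q)*3 = -12 + 3*q)
p(L, s) = L (p(L, s) = 1*L = L)
(p(4, X) + l(2, -5)*(-3))*1129 = (4 + (-12 + 3*(-5))*(-3))*1129 = (4 + (-12 - 15)*(-3))*1129 = (4 - 27*(-3))*1129 = (4 + 81)*1129 = 85*1129 = 95965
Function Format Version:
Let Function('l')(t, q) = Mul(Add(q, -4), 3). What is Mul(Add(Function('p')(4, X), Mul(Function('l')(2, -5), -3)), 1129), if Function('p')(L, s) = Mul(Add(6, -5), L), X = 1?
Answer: 95965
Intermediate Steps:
Function('l')(t, q) = Add(-12, Mul(3, q)) (Function('l')(t, q) = Mul(Add(-4, q), 3) = Add(-12, Mul(3, q)))
Function('p')(L, s) = L (Function('p')(L, s) = Mul(1, L) = L)
Mul(Add(Function('p')(4, X), Mul(Function('l')(2, -5), -3)), 1129) = Mul(Add(4, Mul(Add(-12, Mul(3, -5)), -3)), 1129) = Mul(Add(4, Mul(Add(-12, -15), -3)), 1129) = Mul(Add(4, Mul(-27, -3)), 1129) = Mul(Add(4, 81), 1129) = Mul(85, 1129) = 95965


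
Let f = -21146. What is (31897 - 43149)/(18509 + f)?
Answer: 11252/2637 ≈ 4.2670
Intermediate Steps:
(31897 - 43149)/(18509 + f) = (31897 - 43149)/(18509 - 21146) = -11252/(-2637) = -11252*(-1/2637) = 11252/2637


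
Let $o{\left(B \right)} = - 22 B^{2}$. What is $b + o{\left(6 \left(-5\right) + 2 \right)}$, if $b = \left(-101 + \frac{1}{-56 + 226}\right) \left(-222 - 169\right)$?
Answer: $\frac{222407}{10} \approx 22241.0$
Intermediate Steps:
$b = \frac{394887}{10}$ ($b = \left(-101 + \frac{1}{170}\right) \left(-391\right) = \left(- \frac{17169}{170}\right) \left(-391\right) = \frac{394887}{10} \approx 39489.0$)
$b + o{\left(6 \left(-5\right) + 2 \right)} = \frac{394887}{10} - 22 \left(6 \left(-5\right) + 2\right)^{2} = \frac{394887}{10} - 22 \left(-30 + 2\right)^{2} = \frac{394887}{10} - 22 \left(-28\right)^{2} = \frac{394887}{10} - 17248 = \frac{222407}{10}$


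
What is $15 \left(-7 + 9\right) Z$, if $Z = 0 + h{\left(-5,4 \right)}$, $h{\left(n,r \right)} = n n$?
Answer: $750$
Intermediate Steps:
$h{\left(n,r \right)} = n^{2}$
$Z = 25$ ($Z = 0 + \left(-5\right)^{2} = 0 + 25 = 25$)
$15 \left(-7 + 9\right) Z = 15 \left(-7 + 9\right) 25 = 15 \cdot 2 \cdot 25 = 30 \cdot 25 = 750$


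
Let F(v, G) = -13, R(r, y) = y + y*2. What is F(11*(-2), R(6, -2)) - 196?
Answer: -209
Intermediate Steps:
R(r, y) = 3*y (R(r, y) = y + 2*y = 3*y)
F(11*(-2), R(6, -2)) - 196 = -13 - 196 = -209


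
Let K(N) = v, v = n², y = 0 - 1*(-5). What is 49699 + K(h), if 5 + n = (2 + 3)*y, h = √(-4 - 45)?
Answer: 50099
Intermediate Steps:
y = 5 (y = 0 + 5 = 5)
h = 7*I (h = √(-49) = 7*I ≈ 7.0*I)
n = 20 (n = -5 + (2 + 3)*5 = -5 + 5*5 = -5 + 25 = 20)
v = 400 (v = 20² = 400)
K(N) = 400
49699 + K(h) = 49699 + 400 = 50099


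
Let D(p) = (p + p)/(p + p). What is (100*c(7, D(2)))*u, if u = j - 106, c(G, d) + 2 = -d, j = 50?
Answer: 16800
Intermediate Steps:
D(p) = 1 (D(p) = (2*p)/((2*p)) = (2*p)*(1/(2*p)) = 1)
c(G, d) = -2 - d
u = -56 (u = 50 - 106 = -56)
(100*c(7, D(2)))*u = (100*(-2 - 1*1))*(-56) = (100*(-2 - 1))*(-56) = (100*(-3))*(-56) = -300*(-56) = 16800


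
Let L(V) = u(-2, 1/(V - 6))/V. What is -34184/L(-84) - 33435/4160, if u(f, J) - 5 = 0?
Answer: 2389017957/4160 ≈ 5.7428e+5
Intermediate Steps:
u(f, J) = 5 (u(f, J) = 5 + 0 = 5)
L(V) = 5/V
-34184/L(-84) - 33435/4160 = -34184/(5/(-84)) - 33435/4160 = -34184/(5*(-1/84)) - 33435*1/4160 = -34184/(-5/84) - 6687/832 = -34184*(-84/5) - 6687/832 = 2871456/5 - 6687/832 = 2389017957/4160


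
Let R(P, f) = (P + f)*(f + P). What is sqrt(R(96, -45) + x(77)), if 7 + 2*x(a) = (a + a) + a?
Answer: sqrt(2713) ≈ 52.086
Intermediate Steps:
x(a) = -7/2 + 3*a/2 (x(a) = -7/2 + ((a + a) + a)/2 = -7/2 + (2*a + a)/2 = -7/2 + (3*a)/2 = -7/2 + 3*a/2)
R(P, f) = (P + f)**2 (R(P, f) = (P + f)*(P + f) = (P + f)**2)
sqrt(R(96, -45) + x(77)) = sqrt((96 - 45)**2 + (-7/2 + (3/2)*77)) = sqrt(51**2 + (-7/2 + 231/2)) = sqrt(2601 + 112) = sqrt(2713)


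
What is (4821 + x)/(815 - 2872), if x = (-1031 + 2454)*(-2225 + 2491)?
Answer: -34849/187 ≈ -186.36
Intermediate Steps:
x = 378518 (x = 1423*266 = 378518)
(4821 + x)/(815 - 2872) = (4821 + 378518)/(815 - 2872) = 383339/(-2057) = 383339*(-1/2057) = -34849/187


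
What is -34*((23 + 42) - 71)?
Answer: 204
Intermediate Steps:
-34*((23 + 42) - 71) = -34*(65 - 71) = -34*(-6) = 204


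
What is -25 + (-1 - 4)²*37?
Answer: 900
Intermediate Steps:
-25 + (-1 - 4)²*37 = -25 + (-5)²*37 = -25 + 25*37 = -25 + 925 = 900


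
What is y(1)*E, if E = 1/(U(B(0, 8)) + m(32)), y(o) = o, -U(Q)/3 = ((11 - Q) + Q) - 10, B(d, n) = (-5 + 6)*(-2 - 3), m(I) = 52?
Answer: 1/49 ≈ 0.020408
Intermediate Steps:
B(d, n) = -5 (B(d, n) = 1*(-5) = -5)
U(Q) = -3 (U(Q) = -3*(((11 - Q) + Q) - 10) = -3*(11 - 10) = -3*1 = -3)
E = 1/49 (E = 1/(-3 + 52) = 1/49 ≈ 0.020408)
y(1)*E = 1*(1/49) = 1/49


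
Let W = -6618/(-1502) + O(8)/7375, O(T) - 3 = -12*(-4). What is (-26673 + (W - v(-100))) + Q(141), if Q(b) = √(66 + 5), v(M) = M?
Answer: -147153439949/5538625 + √71 ≈ -26560.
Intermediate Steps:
O(T) = 51 (O(T) = 3 - 12*(-4) = 3 + 48 = 51)
W = 24442176/5538625 (W = -6618/(-1502) + 51/7375 = -6618*(-1/1502) + 51*(1/7375) = 3309/751 + 51/7375 = 24442176/5538625 ≈ 4.4130)
Q(b) = √71
(-26673 + (W - v(-100))) + Q(141) = (-26673 + (24442176/5538625 - 1*(-100))) + √71 = (-26673 + (24442176/5538625 + 100)) + √71 = (-26673 + 578304676/5538625) + √71 = -147153439949/5538625 + √71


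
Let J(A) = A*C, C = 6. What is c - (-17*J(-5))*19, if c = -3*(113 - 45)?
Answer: -9894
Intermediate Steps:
J(A) = 6*A (J(A) = A*6 = 6*A)
c = -204 (c = -3*68 = -204)
c - (-17*J(-5))*19 = -204 - (-102*(-5))*19 = -204 - (-17*(-30))*19 = -204 - 510*19 = -204 - 1*9690 = -204 - 9690 = -9894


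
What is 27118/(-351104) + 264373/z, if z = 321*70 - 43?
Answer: 3546701631/302854208 ≈ 11.711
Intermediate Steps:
z = 22427 (z = 22470 - 43 = 22427)
27118/(-351104) + 264373/z = 27118/(-351104) + 264373/22427 = 27118*(-1/351104) + 264373*(1/22427) = -1043/13504 + 264373/22427 = 3546701631/302854208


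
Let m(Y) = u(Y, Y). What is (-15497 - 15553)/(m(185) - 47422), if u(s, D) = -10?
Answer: 15525/23716 ≈ 0.65462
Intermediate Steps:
m(Y) = -10
(-15497 - 15553)/(m(185) - 47422) = (-15497 - 15553)/(-10 - 47422) = -31050/(-47432) = -31050*(-1/47432) = 15525/23716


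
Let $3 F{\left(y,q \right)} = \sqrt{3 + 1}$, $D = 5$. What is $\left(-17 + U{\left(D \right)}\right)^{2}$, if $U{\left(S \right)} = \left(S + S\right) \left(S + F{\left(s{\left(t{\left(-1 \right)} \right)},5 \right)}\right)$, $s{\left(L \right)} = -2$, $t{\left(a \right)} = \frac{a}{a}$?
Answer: $\frac{14161}{9} \approx 1573.4$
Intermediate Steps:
$t{\left(a \right)} = 1$
$F{\left(y,q \right)} = \frac{2}{3}$ ($F{\left(y,q \right)} = \frac{\sqrt{3 + 1}}{3} = \frac{\sqrt{4}}{3} = \frac{1}{3} \cdot 2 = \frac{2}{3}$)
$U{\left(S \right)} = 2 S \left(\frac{2}{3} + S\right)$ ($U{\left(S \right)} = \left(S + S\right) \left(S + \frac{2}{3}\right) = 2 S \left(\frac{2}{3} + S\right)$)
$\left(-17 + U{\left(D \right)}\right)^{2} = \left(-17 + \frac{2}{3} \cdot 5 \left(2 + 3 \cdot 5\right)\right)^{2} = \left(-17 + \frac{2}{3} \cdot 5 \left(2 + 15\right)\right)^{2} = \left(-17 + \frac{2}{3} \cdot 5 \cdot 17\right)^{2} = \left(-17 + \frac{170}{3}\right)^{2} = \left(\frac{119}{3}\right)^{2} = \frac{14161}{9}$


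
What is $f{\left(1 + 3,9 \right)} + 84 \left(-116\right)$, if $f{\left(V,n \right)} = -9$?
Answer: $-9753$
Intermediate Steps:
$f{\left(1 + 3,9 \right)} + 84 \left(-116\right) = -9 + 84 \left(-116\right) = -9 - 9744 = -9753$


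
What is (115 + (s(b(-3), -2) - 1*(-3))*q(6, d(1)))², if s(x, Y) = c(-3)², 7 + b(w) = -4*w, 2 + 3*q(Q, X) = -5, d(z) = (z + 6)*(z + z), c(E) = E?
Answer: 7569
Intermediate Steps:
d(z) = 2*z*(6 + z) (d(z) = (6 + z)*(2*z) = 2*z*(6 + z))
q(Q, X) = -7/3 (q(Q, X) = -⅔ + (⅓)*(-5) = -⅔ - 5/3 = -7/3)
b(w) = -7 - 4*w
s(x, Y) = 9 (s(x, Y) = (-3)² = 9)
(115 + (s(b(-3), -2) - 1*(-3))*q(6, d(1)))² = (115 + (9 - 1*(-3))*(-7/3))² = (115 + (9 + 3)*(-7/3))² = (115 + 12*(-7/3))² = (115 - 28)² = 87² = 7569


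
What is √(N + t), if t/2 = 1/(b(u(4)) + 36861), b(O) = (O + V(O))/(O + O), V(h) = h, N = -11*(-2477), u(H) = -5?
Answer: √9255853900398/18431 ≈ 165.07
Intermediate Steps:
N = 27247
b(O) = 1 (b(O) = (O + O)/(O + O) = (2*O)/((2*O)) = (2*O)*(1/(2*O)) = 1)
t = 1/18431 (t = 2/(1 + 36861) = 2/36862 = 2*(1/36862) = 1/18431 ≈ 5.4256e-5)
√(N + t) = √(27247 + 1/18431) = √(502189458/18431) = √9255853900398/18431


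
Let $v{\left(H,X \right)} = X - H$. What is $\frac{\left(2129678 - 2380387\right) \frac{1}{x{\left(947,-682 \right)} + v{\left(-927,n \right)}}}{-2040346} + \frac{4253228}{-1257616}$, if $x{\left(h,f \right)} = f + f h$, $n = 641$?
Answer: $- \frac{349816825798301833}{103435605241619728} \approx -3.382$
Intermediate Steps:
$\frac{\left(2129678 - 2380387\right) \frac{1}{x{\left(947,-682 \right)} + v{\left(-927,n \right)}}}{-2040346} + \frac{4253228}{-1257616} = \frac{\left(2129678 - 2380387\right) \frac{1}{- 682 \left(1 + 947\right) + \left(641 - -927\right)}}{-2040346} + \frac{4253228}{-1257616} = - \frac{250709}{\left(-682\right) 948 + \left(641 + 927\right)} \left(- \frac{1}{2040346}\right) + 4253228 \left(- \frac{1}{1257616}\right) = - \frac{250709}{-646536 + 1568} \left(- \frac{1}{2040346}\right) - \frac{1063307}{314404} = - \frac{250709}{-644968} \left(- \frac{1}{2040346}\right) - \frac{1063307}{314404} = \left(-250709\right) \left(- \frac{1}{644968}\right) \left(- \frac{1}{2040346}\right) - \frac{1063307}{314404} = \frac{250709}{644968} \left(- \frac{1}{2040346}\right) - \frac{1063307}{314404} = - \frac{250709}{1315957878928} - \frac{1063307}{314404} = - \frac{349816825798301833}{103435605241619728}$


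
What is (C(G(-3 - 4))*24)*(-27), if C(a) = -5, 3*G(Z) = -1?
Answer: 3240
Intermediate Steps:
G(Z) = -1/3 (G(Z) = (1/3)*(-1) = -1/3)
(C(G(-3 - 4))*24)*(-27) = -5*24*(-27) = -120*(-27) = 3240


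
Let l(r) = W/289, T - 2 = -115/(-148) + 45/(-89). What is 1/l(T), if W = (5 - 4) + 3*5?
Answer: 289/16 ≈ 18.063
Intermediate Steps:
W = 16 (W = 1 + 15 = 16)
T = 29919/13172 (T = 2 + (-115/(-148) + 45/(-89)) = 2 + (-115*(-1/148) + 45*(-1/89)) = 2 + (115/148 - 45/89) = 2 + 3575/13172 = 29919/13172 ≈ 2.2714)
l(r) = 16/289
1/l(T) = 1/(16/289) = 289/16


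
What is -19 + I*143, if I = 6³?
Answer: 30869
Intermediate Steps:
I = 216
-19 + I*143 = -19 + 216*143 = -19 + 30888 = 30869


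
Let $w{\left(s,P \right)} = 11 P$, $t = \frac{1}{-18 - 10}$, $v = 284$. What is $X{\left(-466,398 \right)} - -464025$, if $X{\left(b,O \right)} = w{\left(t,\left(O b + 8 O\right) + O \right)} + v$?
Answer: $-1536437$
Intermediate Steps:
$t = - \frac{1}{28}$ ($t = \frac{1}{-28} = - \frac{1}{28} \approx -0.035714$)
$X{\left(b,O \right)} = 284 + 99 O + 11 O b$ ($X{\left(b,O \right)} = 11 \left(\left(O b + 8 O\right) + O\right) + 284 = 11 \left(\left(8 O + O b\right) + O\right) + 284 = 11 \left(9 O + O b\right) + 284 = \left(99 O + 11 O b\right) + 284 = 284 + 99 O + 11 O b$)
$X{\left(-466,398 \right)} - -464025 = \left(284 + 11 \cdot 398 \left(9 - 466\right)\right) - -464025 = \left(284 + 11 \cdot 398 \left(-457\right)\right) + 464025 = \left(284 - 2000746\right) + 464025 = -2000462 + 464025 = -1536437$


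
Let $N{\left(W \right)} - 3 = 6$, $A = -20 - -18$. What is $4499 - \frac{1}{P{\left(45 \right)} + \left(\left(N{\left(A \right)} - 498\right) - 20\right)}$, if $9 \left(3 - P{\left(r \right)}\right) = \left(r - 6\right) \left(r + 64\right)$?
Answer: $\frac{13204568}{2935} \approx 4499.0$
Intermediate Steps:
$A = -2$ ($A = -20 + 18 = -2$)
$N{\left(W \right)} = 9$ ($N{\left(W \right)} = 3 + 6 = 9$)
$P{\left(r \right)} = 3 - \frac{\left(-6 + r\right) \left(64 + r\right)}{9}$ ($P{\left(r \right)} = 3 - \frac{\left(r - 6\right) \left(r + 64\right)}{9} = 3 - \frac{\left(-6 + r\right) \left(64 + r\right)}{9}$)
$4499 - \frac{1}{P{\left(45 \right)} + \left(\left(N{\left(A \right)} - 498\right) - 20\right)} = 4499 - \frac{1}{\left(\frac{137}{3} - 290 - \frac{45^{2}}{9}\right) + \left(\left(9 - 498\right) - 20\right)} = 4499 - \frac{1}{\left(\frac{137}{3} - 290 - 225\right) - 509} = 4499 - \frac{1}{- \frac{1408}{3} - 509} = 4499 - \frac{1}{- \frac{2935}{3}} = 4499 - - \frac{3}{2935} = 4499 + \frac{3}{2935} = \frac{13204568}{2935}$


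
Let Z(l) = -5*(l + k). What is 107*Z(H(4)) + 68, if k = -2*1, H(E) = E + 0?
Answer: -1002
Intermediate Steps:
H(E) = E
k = -2
Z(l) = 10 - 5*l (Z(l) = -5*(l - 2) = -5*(-2 + l) = 10 - 5*l)
107*Z(H(4)) + 68 = 107*(10 - 5*4) + 68 = 107*(10 - 20) + 68 = 107*(-10) + 68 = -1070 + 68 = -1002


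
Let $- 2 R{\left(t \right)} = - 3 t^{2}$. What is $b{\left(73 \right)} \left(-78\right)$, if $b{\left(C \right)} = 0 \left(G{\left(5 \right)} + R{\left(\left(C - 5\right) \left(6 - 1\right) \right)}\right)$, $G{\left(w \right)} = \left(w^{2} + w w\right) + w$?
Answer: $0$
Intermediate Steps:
$G{\left(w \right)} = w + 2 w^{2}$ ($G{\left(w \right)} = \left(w^{2} + w^{2}\right) + w = 2 w^{2} + w = w + 2 w^{2}$)
$R{\left(t \right)} = \frac{3 t^{2}}{2}$ ($R{\left(t \right)} = - \frac{\left(-3\right) t^{2}}{2} = \frac{3 t^{2}}{2}$)
$b{\left(C \right)} = 0$ ($b{\left(C \right)} = 0 \left(5 \left(1 + 2 \cdot 5\right) + \frac{3 \left(\left(C - 5\right) \left(6 - 1\right)\right)^{2}}{2}\right) = 0 \left(5 \left(1 + 10\right) + \frac{3 \left(\left(-5 + C\right) 5\right)^{2}}{2}\right) = 0 \left(5 \cdot 11 + \frac{3 \left(-25 + 5 C\right)^{2}}{2}\right) = 0 \left(55 + \frac{3 \left(-25 + 5 C\right)^{2}}{2}\right) = 0$)
$b{\left(73 \right)} \left(-78\right) = 0 \left(-78\right) = 0$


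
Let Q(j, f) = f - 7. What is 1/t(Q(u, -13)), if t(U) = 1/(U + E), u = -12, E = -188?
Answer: -208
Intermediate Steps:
Q(j, f) = -7 + f
t(U) = 1/(-188 + U) (t(U) = 1/(U - 188) = 1/(-188 + U))
1/t(Q(u, -13)) = 1/(1/(-188 + (-7 - 13))) = 1/(1/(-188 - 20)) = 1/(1/(-208)) = 1/(-1/208) = -208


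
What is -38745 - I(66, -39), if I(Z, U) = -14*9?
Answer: -38619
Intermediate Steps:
I(Z, U) = -126
-38745 - I(66, -39) = -38745 - 1*(-126) = -38745 + 126 = -38619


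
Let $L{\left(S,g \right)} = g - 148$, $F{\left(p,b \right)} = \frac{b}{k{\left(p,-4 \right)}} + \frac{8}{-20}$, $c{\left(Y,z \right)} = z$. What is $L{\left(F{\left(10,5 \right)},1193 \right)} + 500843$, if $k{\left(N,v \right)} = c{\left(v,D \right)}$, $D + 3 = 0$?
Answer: $501888$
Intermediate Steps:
$D = -3$ ($D = -3 + 0 = -3$)
$k{\left(N,v \right)} = -3$
$F{\left(p,b \right)} = - \frac{2}{5} - \frac{b}{3}$ ($F{\left(p,b \right)} = \frac{b}{-3} + \frac{8}{-20} = b \left(- \frac{1}{3}\right) + 8 \left(- \frac{1}{20}\right) = - \frac{b}{3} - \frac{2}{5} = - \frac{2}{5} - \frac{b}{3}$)
$L{\left(S,g \right)} = -148 + g$
$L{\left(F{\left(10,5 \right)},1193 \right)} + 500843 = \left(-148 + 1193\right) + 500843 = 1045 + 500843 = 501888$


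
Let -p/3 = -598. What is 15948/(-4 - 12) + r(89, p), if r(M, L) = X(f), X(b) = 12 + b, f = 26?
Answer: -3835/4 ≈ -958.75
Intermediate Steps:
p = 1794 (p = -3*(-598) = 1794)
r(M, L) = 38 (r(M, L) = 12 + 26 = 38)
15948/(-4 - 12) + r(89, p) = 15948/(-4 - 12) + 38 = 15948/(-16) + 38 = -1/16*15948 + 38 = -3987/4 + 38 = -3835/4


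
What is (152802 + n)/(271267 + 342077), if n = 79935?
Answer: 77579/204448 ≈ 0.37946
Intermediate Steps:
(152802 + n)/(271267 + 342077) = (152802 + 79935)/(271267 + 342077) = 232737/613344 = 232737*(1/613344) = 77579/204448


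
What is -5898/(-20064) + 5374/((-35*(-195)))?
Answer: 24679631/22822800 ≈ 1.0814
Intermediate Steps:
-5898/(-20064) + 5374/((-35*(-195))) = -5898*(-1/20064) + 5374/6825 = 983/3344 + 5374*(1/6825) = 983/3344 + 5374/6825 = 24679631/22822800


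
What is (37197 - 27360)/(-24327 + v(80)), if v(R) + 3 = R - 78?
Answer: -9837/24328 ≈ -0.40435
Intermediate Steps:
v(R) = -81 + R (v(R) = -3 + (R - 78) = -3 + (-78 + R) = -81 + R)
(37197 - 27360)/(-24327 + v(80)) = (37197 - 27360)/(-24327 + (-81 + 80)) = 9837/(-24327 - 1) = 9837/(-24328) = 9837*(-1/24328) = -9837/24328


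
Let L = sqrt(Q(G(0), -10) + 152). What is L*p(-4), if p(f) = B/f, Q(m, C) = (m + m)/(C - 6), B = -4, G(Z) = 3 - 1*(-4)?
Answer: sqrt(2418)/4 ≈ 12.293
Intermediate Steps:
G(Z) = 7 (G(Z) = 3 + 4 = 7)
Q(m, C) = 2*m/(-6 + C) (Q(m, C) = (2*m)/(-6 + C) = 2*m/(-6 + C))
p(f) = -4/f
L = sqrt(2418)/4 (L = sqrt(2*7/(-6 - 10) + 152) = sqrt(2*7/(-16) + 152) = sqrt(2*7*(-1/16) + 152) = sqrt(-7/8 + 152) = sqrt(1209/8) = sqrt(2418)/4 ≈ 12.293)
L*p(-4) = (sqrt(2418)/4)*(-4/(-4)) = (sqrt(2418)/4)*(-4*(-1/4)) = (sqrt(2418)/4)*1 = sqrt(2418)/4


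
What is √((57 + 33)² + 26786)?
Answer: √34886 ≈ 186.78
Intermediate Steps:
√((57 + 33)² + 26786) = √(90² + 26786) = √(8100 + 26786) = √34886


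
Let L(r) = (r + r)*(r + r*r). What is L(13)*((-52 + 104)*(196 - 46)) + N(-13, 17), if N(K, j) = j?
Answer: 36909617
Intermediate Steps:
L(r) = 2*r*(r + r**2) (L(r) = (2*r)*(r + r**2) = 2*r*(r + r**2))
L(13)*((-52 + 104)*(196 - 46)) + N(-13, 17) = (2*13**2*(1 + 13))*((-52 + 104)*(196 - 46)) + 17 = (2*169*14)*(52*150) + 17 = 4732*7800 + 17 = 36909600 + 17 = 36909617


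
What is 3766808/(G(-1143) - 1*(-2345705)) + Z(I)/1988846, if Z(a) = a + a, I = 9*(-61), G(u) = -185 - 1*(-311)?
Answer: 3744512650565/2332748300513 ≈ 1.6052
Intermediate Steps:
G(u) = 126 (G(u) = -185 + 311 = 126)
I = -549
Z(a) = 2*a
3766808/(G(-1143) - 1*(-2345705)) + Z(I)/1988846 = 3766808/(126 - 1*(-2345705)) + (2*(-549))/1988846 = 3766808/(126 + 2345705) - 1098*1/1988846 = 3766808/2345831 - 549/994423 = 3744512650565/2332748300513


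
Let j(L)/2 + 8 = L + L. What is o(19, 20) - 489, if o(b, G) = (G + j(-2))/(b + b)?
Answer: -9293/19 ≈ -489.11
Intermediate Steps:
j(L) = -16 + 4*L (j(L) = -16 + 2*(L + L) = -16 + 2*(2*L) = -16 + 4*L)
o(b, G) = (-24 + G)/(2*b) (o(b, G) = (G + (-16 + 4*(-2)))/(b + b) = (G + (-16 - 8))/((2*b)) = (G - 24)*(1/(2*b)) = (-24 + G)*(1/(2*b)) = (-24 + G)/(2*b))
o(19, 20) - 489 = (½)*(-24 + 20)/19 - 489 = (½)*(1/19)*(-4) - 489 = -2/19 - 489 = -9293/19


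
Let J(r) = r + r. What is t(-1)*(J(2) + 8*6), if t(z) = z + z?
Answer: -104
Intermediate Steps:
J(r) = 2*r
t(z) = 2*z
t(-1)*(J(2) + 8*6) = (2*(-1))*(2*2 + 8*6) = -2*(4 + 48) = -2*52 = -104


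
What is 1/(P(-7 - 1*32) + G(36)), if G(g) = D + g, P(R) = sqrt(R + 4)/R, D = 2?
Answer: 57798/2196359 + 39*I*sqrt(35)/2196359 ≈ 0.026315 + 0.00010505*I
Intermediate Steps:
P(R) = sqrt(4 + R)/R
G(g) = 2 + g
1/(P(-7 - 1*32) + G(36)) = 1/(sqrt(4 + (-7 - 1*32))/(-7 - 1*32) + (2 + 36)) = 1/(sqrt(4 + (-7 - 32))/(-7 - 32) + 38) = 1/(sqrt(4 - 39)/(-39) + 38) = 1/(-I*sqrt(35)/39 + 38) = 1/(38 - I*sqrt(35)/39)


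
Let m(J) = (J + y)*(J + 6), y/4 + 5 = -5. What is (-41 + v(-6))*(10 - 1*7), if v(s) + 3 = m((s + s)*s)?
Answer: 7356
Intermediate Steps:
y = -40 (y = -20 + 4*(-5) = -20 - 20 = -40)
m(J) = (-40 + J)*(6 + J) (m(J) = (J - 40)*(J + 6) = (-40 + J)*(6 + J))
v(s) = -243 - 68*s**2 + 4*s**4 (v(s) = -3 + (-240 + ((s + s)*s)**2 - 34*(s + s)*s) = -3 + (-240 + ((2*s)*s)**2 - 34*2*s*s) = -3 + (-240 + (2*s**2)**2 - 68*s**2) = -3 + (-240 + 4*s**4 - 68*s**2) = -3 + (-240 - 68*s**2 + 4*s**4) = -243 - 68*s**2 + 4*s**4)
(-41 + v(-6))*(10 - 1*7) = (-41 + (-243 - 68*(-6)**2 + 4*(-6)**4))*(10 - 1*7) = (-41 + (-243 - 68*36 + 4*1296))*(10 - 7) = (-41 + (-243 - 2448 + 5184))*3 = (-41 + 2493)*3 = 2452*3 = 7356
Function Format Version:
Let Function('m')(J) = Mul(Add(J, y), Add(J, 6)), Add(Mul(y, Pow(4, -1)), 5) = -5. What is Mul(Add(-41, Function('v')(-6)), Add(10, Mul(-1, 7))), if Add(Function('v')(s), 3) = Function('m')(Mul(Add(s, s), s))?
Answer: 7356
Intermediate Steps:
y = -40 (y = Add(-20, Mul(4, -5)) = Add(-20, -20) = -40)
Function('m')(J) = Mul(Add(-40, J), Add(6, J)) (Function('m')(J) = Mul(Add(J, -40), Add(J, 6)) = Mul(Add(-40, J), Add(6, J)))
Function('v')(s) = Add(-243, Mul(-68, Pow(s, 2)), Mul(4, Pow(s, 4))) (Function('v')(s) = Add(-3, Add(-240, Pow(Mul(Add(s, s), s), 2), Mul(-34, Mul(Add(s, s), s)))) = Add(-3, Add(-240, Pow(Mul(Mul(2, s), s), 2), Mul(-34, Mul(Mul(2, s), s)))) = Add(-3, Add(-240, Pow(Mul(2, Pow(s, 2)), 2), Mul(-34, Mul(2, Pow(s, 2))))) = Add(-3, Add(-240, Mul(4, Pow(s, 4)), Mul(-68, Pow(s, 2)))) = Add(-3, Add(-240, Mul(-68, Pow(s, 2)), Mul(4, Pow(s, 4)))) = Add(-243, Mul(-68, Pow(s, 2)), Mul(4, Pow(s, 4))))
Mul(Add(-41, Function('v')(-6)), Add(10, Mul(-1, 7))) = Mul(Add(-41, Add(-243, Mul(-68, Pow(-6, 2)), Mul(4, Pow(-6, 4)))), Add(10, Mul(-1, 7))) = Mul(Add(-41, Add(-243, Mul(-68, 36), Mul(4, 1296))), Add(10, -7)) = Mul(Add(-41, Add(-243, -2448, 5184)), 3) = Mul(Add(-41, 2493), 3) = Mul(2452, 3) = 7356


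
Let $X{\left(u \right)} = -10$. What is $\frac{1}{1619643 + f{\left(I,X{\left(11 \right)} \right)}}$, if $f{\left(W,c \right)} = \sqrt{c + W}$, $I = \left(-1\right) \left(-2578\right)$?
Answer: $\frac{539881}{874414481627} - \frac{2 \sqrt{642}}{2623243444881} \approx 6.174 \cdot 10^{-7}$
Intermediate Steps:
$I = 2578$
$f{\left(W,c \right)} = \sqrt{W + c}$
$\frac{1}{1619643 + f{\left(I,X{\left(11 \right)} \right)}} = \frac{1}{1619643 + \sqrt{2578 - 10}} = \frac{1}{1619643 + \sqrt{2568}} = \frac{1}{1619643 + 2 \sqrt{642}}$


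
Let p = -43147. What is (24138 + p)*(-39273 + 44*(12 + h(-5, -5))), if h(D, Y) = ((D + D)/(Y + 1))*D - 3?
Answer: 749467843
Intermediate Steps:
h(D, Y) = -3 + 2*D²/(1 + Y) (h(D, Y) = ((2*D)/(1 + Y))*D - 3 = (2*D/(1 + Y))*D - 3 = 2*D²/(1 + Y) - 3 = -3 + 2*D²/(1 + Y))
(24138 + p)*(-39273 + 44*(12 + h(-5, -5))) = (24138 - 43147)*(-39273 + 44*(12 + (-3 - 3*(-5) + 2*(-5)²)/(1 - 5))) = -19009*(-39273 + 44*(12 + (-3 + 15 + 2*25)/(-4))) = -19009*(-39273 + 44*(12 - (-3 + 15 + 50)/4)) = -19009*(-39273 + 44*(12 - ¼*62)) = -19009*(-39273 + 44*(12 - 31/2)) = -19009*(-39273 + 44*(-7/2)) = -19009*(-39273 - 154) = -19009*(-39427) = 749467843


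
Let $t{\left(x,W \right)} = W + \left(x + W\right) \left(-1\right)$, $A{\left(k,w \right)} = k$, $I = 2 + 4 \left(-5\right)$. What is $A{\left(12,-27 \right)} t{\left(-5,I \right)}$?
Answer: $60$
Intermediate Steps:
$I = -18$ ($I = 2 - 20 = -18$)
$t{\left(x,W \right)} = - x$ ($t{\left(x,W \right)} = W + \left(W + x\right) \left(-1\right) = W - \left(W + x\right) = - x$)
$A{\left(12,-27 \right)} t{\left(-5,I \right)} = 12 \left(\left(-1\right) \left(-5\right)\right) = 12 \cdot 5 = 60$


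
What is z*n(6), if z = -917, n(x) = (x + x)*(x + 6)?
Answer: -132048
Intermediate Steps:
n(x) = 2*x*(6 + x) (n(x) = (2*x)*(6 + x) = 2*x*(6 + x))
z*n(6) = -1834*6*(6 + 6) = -1834*6*12 = -917*144 = -132048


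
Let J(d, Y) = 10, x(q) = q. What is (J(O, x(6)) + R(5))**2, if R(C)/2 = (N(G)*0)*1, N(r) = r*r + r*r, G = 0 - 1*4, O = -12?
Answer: 100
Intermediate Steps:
G = -4 (G = 0 - 4 = -4)
N(r) = 2*r**2 (N(r) = r**2 + r**2 = 2*r**2)
R(C) = 0 (R(C) = 2*(((2*(-4)**2)*0)*1) = 2*(((2*16)*0)*1) = 2*((32*0)*1) = 2*(0*1) = 2*0 = 0)
(J(O, x(6)) + R(5))**2 = (10 + 0)**2 = 10**2 = 100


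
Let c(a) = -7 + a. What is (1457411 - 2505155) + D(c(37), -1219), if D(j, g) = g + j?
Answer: -1048933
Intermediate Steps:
(1457411 - 2505155) + D(c(37), -1219) = (1457411 - 2505155) + (-1219 + (-7 + 37)) = -1047744 + (-1219 + 30) = -1047744 - 1189 = -1048933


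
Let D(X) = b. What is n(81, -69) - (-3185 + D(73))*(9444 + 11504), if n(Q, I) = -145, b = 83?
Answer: 64980551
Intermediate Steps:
D(X) = 83
n(81, -69) - (-3185 + D(73))*(9444 + 11504) = -145 - (-3185 + 83)*(9444 + 11504) = -145 - (-3102)*20948 = -145 - 1*(-64980696) = -145 + 64980696 = 64980551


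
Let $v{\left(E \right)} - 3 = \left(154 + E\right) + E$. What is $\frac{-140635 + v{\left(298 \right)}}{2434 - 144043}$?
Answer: $\frac{139882}{141609} \approx 0.9878$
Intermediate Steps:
$v{\left(E \right)} = 157 + 2 E$ ($v{\left(E \right)} = 3 + \left(\left(154 + E\right) + E\right) = 3 + \left(154 + 2 E\right) = 157 + 2 E$)
$\frac{-140635 + v{\left(298 \right)}}{2434 - 144043} = \frac{-140635 + \left(157 + 2 \cdot 298\right)}{2434 - 144043} = \frac{-140635 + \left(157 + 596\right)}{-141609} = \left(-140635 + 753\right) \left(- \frac{1}{141609}\right) = \left(-139882\right) \left(- \frac{1}{141609}\right) = \frac{139882}{141609}$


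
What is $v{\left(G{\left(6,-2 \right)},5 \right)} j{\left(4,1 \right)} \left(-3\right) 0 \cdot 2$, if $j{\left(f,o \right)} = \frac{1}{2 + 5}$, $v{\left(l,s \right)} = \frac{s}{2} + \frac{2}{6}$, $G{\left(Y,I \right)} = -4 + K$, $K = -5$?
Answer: $0$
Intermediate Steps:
$G{\left(Y,I \right)} = -9$ ($G{\left(Y,I \right)} = -4 - 5 = -9$)
$v{\left(l,s \right)} = \frac{1}{3} + \frac{s}{2}$ ($v{\left(l,s \right)} = s \frac{1}{2} + 2 \cdot \frac{1}{6} = \frac{s}{2} + \frac{1}{3} = \frac{1}{3} + \frac{s}{2}$)
$j{\left(f,o \right)} = \frac{1}{7}$
$v{\left(G{\left(6,-2 \right)},5 \right)} j{\left(4,1 \right)} \left(-3\right) 0 \cdot 2 = \left(\frac{1}{3} + \frac{1}{2} \cdot 5\right) \frac{1}{7} \left(-3\right) 0 \cdot 2 = \left(\frac{1}{3} + \frac{5}{2}\right) \frac{1}{7} \cdot 0 \cdot 2 = \frac{17}{6} \cdot \frac{1}{7} \cdot 0 = \frac{17}{42} \cdot 0 = 0$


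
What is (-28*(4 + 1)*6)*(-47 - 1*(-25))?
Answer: 18480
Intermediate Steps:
(-28*(4 + 1)*6)*(-47 - 1*(-25)) = (-140*6)*(-47 + 25) = -28*30*(-22) = -840*(-22) = 18480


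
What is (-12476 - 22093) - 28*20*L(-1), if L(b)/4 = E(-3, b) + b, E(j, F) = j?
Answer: -25609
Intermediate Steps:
L(b) = -12 + 4*b (L(b) = 4*(-3 + b) = -12 + 4*b)
(-12476 - 22093) - 28*20*L(-1) = (-12476 - 22093) - 28*20*(-12 + 4*(-1)) = -34569 - 560*(-12 - 4) = -34569 - 560*(-16) = -34569 - 1*(-8960) = -34569 + 8960 = -25609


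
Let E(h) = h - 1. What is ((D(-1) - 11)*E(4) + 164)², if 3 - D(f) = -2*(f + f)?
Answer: 16384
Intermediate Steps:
D(f) = 3 + 4*f (D(f) = 3 - (-2)*(f + f) = 3 - (-2)*2*f = 3 - (-4)*f = 3 + 4*f)
E(h) = -1 + h
((D(-1) - 11)*E(4) + 164)² = (((3 + 4*(-1)) - 11)*(-1 + 4) + 164)² = (((3 - 4) - 11)*3 + 164)² = ((-1 - 11)*3 + 164)² = (-12*3 + 164)² = (-36 + 164)² = 128² = 16384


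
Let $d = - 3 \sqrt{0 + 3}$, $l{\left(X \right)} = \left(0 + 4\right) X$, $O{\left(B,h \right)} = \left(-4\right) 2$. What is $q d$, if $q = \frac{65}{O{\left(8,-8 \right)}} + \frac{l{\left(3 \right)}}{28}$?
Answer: $\frac{1293 \sqrt{3}}{56} \approx 39.992$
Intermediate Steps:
$O{\left(B,h \right)} = -8$
$l{\left(X \right)} = 4 X$
$q = - \frac{431}{56}$ ($q = \frac{65}{-8} + \frac{4 \cdot 3}{28} = 65 \left(- \frac{1}{8}\right) + 12 \cdot \frac{1}{28} = - \frac{65}{8} + \frac{3}{7} = - \frac{431}{56} \approx -7.6964$)
$d = - 3 \sqrt{3} \approx -5.1962$
$q d = - \frac{431 \left(- 3 \sqrt{3}\right)}{56} = \frac{1293 \sqrt{3}}{56}$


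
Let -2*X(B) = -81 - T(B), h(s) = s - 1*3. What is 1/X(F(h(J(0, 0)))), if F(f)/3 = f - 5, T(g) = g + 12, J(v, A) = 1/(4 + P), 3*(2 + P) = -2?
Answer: 8/285 ≈ 0.028070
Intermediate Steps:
P = -8/3 (P = -2 + (⅓)*(-2) = -2 - ⅔ = -8/3 ≈ -2.6667)
J(v, A) = ¾ (J(v, A) = 1/(4 - 8/3) = 1/(4/3) = ¾)
h(s) = -3 + s (h(s) = s - 3 = -3 + s)
T(g) = 12 + g
F(f) = -15 + 3*f (F(f) = 3*(f - 5) = 3*(-5 + f) = -15 + 3*f)
X(B) = 93/2 + B/2 (X(B) = -(-81 - (12 + B))/2 = -(-81 + (-12 - B))/2 = -(-93 - B)/2 = 93/2 + B/2)
1/X(F(h(J(0, 0)))) = 1/(93/2 + (-15 + 3*(-3 + ¾))/2) = 1/(93/2 + (-15 + 3*(-9/4))/2) = 1/(93/2 + (-15 - 27/4)/2) = 1/(93/2 + (½)*(-87/4)) = 1/(93/2 - 87/8) = 1/(285/8) = 8/285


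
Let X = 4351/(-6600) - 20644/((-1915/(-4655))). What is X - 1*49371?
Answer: -251650802633/2527800 ≈ -99553.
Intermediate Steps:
X = -126850788833/2527800 (X = 4351*(-1/6600) - 20644/((-1915*(-1/4655))) = -4351/6600 - 20644/383/931 = -4351/6600 - 20644*931/383 = -4351/6600 - 19219564/383 = -126850788833/2527800 ≈ -50182.)
X - 1*49371 = -126850788833/2527800 - 1*49371 = -126850788833/2527800 - 49371 = -251650802633/2527800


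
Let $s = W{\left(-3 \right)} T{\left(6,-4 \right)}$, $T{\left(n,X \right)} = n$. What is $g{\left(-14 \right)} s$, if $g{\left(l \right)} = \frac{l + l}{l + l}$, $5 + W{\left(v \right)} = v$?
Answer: $-48$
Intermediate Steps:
$W{\left(v \right)} = -5 + v$
$g{\left(l \right)} = 1$ ($g{\left(l \right)} = \frac{2 l}{2 l} = 2 l \frac{1}{2 l} = 1$)
$s = -48$ ($s = \left(-5 - 3\right) 6 = \left(-8\right) 6 = -48$)
$g{\left(-14 \right)} s = 1 \left(-48\right) = -48$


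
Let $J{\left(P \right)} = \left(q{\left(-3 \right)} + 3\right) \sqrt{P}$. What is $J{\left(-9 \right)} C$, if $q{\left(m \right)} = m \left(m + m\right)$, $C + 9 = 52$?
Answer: $2709 i \approx 2709.0 i$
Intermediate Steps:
$C = 43$ ($C = -9 + 52 = 43$)
$q{\left(m \right)} = 2 m^{2}$ ($q{\left(m \right)} = m 2 m = 2 m^{2}$)
$J{\left(P \right)} = 21 \sqrt{P}$ ($J{\left(P \right)} = \left(2 \left(-3\right)^{2} + 3\right) \sqrt{P} = \left(2 \cdot 9 + 3\right) \sqrt{P} = \left(18 + 3\right) \sqrt{P} = 21 \sqrt{P}$)
$J{\left(-9 \right)} C = 21 \sqrt{-9} \cdot 43 = 21 \cdot 3 i 43 = 63 i 43 = 2709 i$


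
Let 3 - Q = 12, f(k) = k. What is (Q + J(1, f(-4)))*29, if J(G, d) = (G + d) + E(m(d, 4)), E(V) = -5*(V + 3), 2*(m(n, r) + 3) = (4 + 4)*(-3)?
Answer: 1392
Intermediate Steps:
m(n, r) = -15 (m(n, r) = -3 + ((4 + 4)*(-3))/2 = -3 + (8*(-3))/2 = -3 + (1/2)*(-24) = -3 - 12 = -15)
Q = -9 (Q = 3 - 1*12 = 3 - 12 = -9)
E(V) = -15 - 5*V (E(V) = -5*(3 + V) = -15 - 5*V)
J(G, d) = 60 + G + d (J(G, d) = (G + d) + (-15 - 5*(-15)) = (G + d) + (-15 + 75) = (G + d) + 60 = 60 + G + d)
(Q + J(1, f(-4)))*29 = (-9 + (60 + 1 - 4))*29 = (-9 + 57)*29 = 48*29 = 1392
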